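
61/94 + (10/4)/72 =4627/6768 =0.68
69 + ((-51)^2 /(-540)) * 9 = 513 /20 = 25.65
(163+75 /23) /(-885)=-3824 /20355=-0.19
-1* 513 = -513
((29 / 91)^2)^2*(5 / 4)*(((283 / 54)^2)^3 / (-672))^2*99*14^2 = 10265778923798015219046675536531887255 / 43170854388056722042715765735424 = 237794.20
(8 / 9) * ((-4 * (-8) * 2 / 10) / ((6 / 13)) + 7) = 2504 / 135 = 18.55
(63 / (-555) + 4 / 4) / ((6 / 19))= 1558 / 555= 2.81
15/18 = 5/6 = 0.83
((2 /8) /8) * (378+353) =731 /32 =22.84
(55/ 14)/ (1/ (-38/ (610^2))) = -209/ 520940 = -0.00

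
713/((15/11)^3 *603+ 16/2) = 949003/2045773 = 0.46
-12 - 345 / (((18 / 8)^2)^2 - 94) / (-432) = -82268 / 6849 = -12.01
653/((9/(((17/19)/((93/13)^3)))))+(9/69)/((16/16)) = 973579772/3163536081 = 0.31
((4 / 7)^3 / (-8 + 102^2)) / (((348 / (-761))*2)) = -1522 / 77556759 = -0.00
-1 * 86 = -86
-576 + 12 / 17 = -9780 / 17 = -575.29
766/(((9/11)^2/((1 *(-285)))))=-8805170/27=-326117.41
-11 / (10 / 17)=-187 / 10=-18.70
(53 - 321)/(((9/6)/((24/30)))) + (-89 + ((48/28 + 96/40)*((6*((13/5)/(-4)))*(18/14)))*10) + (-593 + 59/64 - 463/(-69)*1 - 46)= -1069.60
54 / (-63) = -0.86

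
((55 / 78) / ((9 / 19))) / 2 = 1045 / 1404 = 0.74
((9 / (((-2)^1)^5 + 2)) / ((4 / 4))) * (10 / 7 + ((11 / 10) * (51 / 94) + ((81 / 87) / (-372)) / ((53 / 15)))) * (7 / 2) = -952154241 / 447881800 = -2.13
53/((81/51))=901/27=33.37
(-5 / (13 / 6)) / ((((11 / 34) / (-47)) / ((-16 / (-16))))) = 47940 / 143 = 335.24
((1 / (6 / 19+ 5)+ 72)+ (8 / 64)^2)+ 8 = 518437 / 6464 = 80.20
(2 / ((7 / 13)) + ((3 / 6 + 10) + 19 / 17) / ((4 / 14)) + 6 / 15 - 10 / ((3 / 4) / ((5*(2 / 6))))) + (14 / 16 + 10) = 1432091 / 42840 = 33.43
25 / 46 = 0.54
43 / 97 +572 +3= 55818 / 97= 575.44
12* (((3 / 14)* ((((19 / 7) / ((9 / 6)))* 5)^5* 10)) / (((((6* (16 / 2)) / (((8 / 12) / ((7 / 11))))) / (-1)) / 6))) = -13618544500000 / 66706983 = -204154.71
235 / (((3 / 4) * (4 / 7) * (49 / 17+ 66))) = 7.96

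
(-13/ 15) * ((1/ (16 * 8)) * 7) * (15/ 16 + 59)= -87269/ 30720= -2.84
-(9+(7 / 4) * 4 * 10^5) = -700009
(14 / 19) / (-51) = -14 / 969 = -0.01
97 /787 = 0.12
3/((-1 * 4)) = -3/4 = -0.75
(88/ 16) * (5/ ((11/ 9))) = 45/ 2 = 22.50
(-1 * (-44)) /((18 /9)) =22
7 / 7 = 1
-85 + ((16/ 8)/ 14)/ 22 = -84.99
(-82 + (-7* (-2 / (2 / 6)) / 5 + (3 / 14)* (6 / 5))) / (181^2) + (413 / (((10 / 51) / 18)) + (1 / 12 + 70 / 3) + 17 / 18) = 37937.76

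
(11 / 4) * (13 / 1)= 143 / 4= 35.75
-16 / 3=-5.33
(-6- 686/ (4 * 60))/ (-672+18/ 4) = 0.01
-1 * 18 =-18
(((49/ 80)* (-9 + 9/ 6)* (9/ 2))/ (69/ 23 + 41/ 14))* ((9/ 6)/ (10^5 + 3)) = -27783/ 531215936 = -0.00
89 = 89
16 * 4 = 64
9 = 9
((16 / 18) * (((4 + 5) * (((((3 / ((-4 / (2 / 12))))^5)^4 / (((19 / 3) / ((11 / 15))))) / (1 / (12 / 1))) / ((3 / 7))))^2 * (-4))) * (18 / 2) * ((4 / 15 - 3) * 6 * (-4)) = -19690209 / 14643899733836506046089915428503552000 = -0.00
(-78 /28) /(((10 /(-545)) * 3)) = 1417 /28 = 50.61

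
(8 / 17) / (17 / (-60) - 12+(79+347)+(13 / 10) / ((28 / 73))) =6720 / 5956273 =0.00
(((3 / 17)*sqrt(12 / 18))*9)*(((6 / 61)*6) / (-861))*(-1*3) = 324*sqrt(6) / 297619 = 0.00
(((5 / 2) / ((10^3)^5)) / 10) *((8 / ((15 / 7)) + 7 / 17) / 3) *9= 0.00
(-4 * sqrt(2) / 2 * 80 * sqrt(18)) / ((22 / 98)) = -47040 / 11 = -4276.36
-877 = -877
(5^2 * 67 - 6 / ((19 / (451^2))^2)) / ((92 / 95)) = -710043467.19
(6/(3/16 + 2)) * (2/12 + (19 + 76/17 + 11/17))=39632/595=66.61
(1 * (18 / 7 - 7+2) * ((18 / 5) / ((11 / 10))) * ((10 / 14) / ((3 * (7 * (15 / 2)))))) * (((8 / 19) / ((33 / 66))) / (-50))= 1088 / 1792175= 0.00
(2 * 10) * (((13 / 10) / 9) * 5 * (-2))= -260 / 9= -28.89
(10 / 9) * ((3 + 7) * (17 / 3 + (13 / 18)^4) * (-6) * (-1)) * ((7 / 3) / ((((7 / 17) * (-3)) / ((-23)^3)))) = 3223715089375 / 354294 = 9098983.02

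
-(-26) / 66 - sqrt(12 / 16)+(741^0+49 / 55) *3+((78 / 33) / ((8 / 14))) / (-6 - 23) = 56693 / 9570 - sqrt(3) / 2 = 5.06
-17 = -17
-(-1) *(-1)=-1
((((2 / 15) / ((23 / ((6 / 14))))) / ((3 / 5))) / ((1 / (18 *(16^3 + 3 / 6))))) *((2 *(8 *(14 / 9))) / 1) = 174784 / 23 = 7599.30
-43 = -43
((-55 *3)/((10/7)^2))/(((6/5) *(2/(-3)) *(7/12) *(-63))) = -11/4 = -2.75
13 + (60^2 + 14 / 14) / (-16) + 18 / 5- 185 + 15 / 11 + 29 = -319527 / 880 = -363.10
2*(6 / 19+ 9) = 354 / 19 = 18.63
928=928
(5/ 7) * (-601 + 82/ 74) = -110980/ 259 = -428.49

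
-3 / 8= -0.38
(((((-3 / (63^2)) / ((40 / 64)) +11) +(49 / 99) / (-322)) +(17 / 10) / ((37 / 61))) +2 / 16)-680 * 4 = -1340546604217 / 495384120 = -2706.08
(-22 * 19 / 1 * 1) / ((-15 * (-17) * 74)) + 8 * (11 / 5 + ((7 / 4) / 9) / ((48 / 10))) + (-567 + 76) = -160692493 / 339660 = -473.10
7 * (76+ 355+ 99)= 3710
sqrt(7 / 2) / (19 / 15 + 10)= 15 * sqrt(14) / 338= 0.17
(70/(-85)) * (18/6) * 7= -294/17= -17.29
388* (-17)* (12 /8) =-9894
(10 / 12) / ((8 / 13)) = 65 / 48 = 1.35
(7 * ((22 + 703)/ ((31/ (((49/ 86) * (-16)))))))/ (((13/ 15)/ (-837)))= 805707000/ 559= 1441336.31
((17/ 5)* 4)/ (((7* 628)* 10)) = 17/ 54950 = 0.00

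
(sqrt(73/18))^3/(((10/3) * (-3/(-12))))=73 * sqrt(146)/90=9.80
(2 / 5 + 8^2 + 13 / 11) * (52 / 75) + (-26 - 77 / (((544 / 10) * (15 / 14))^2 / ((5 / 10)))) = 8907738589 / 457776000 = 19.46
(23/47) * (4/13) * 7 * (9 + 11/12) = 10.45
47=47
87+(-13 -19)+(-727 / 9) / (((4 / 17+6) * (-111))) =5836529 / 105894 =55.12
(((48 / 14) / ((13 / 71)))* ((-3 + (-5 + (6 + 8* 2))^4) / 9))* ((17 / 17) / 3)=47438224 / 819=57922.13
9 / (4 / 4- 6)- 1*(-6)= 21 / 5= 4.20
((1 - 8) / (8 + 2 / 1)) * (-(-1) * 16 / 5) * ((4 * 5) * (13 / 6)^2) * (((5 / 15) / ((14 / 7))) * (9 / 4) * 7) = -8281 / 15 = -552.07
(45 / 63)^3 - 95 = -32460 / 343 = -94.64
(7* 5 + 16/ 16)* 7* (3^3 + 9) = 9072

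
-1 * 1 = -1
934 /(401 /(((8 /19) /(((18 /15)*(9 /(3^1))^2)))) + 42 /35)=18680 /205737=0.09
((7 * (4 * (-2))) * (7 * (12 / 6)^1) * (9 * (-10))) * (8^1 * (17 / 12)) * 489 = 391043520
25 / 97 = 0.26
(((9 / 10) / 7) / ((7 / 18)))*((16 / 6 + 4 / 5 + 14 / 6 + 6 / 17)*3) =127089 / 20825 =6.10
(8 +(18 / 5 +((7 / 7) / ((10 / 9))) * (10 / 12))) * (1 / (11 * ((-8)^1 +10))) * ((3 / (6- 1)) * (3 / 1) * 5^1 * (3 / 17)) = 6669 / 7480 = 0.89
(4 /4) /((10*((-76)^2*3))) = 1 /173280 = 0.00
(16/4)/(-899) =-4/899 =-0.00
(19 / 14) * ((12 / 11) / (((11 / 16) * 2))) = 912 / 847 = 1.08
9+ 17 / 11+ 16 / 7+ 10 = 1758 / 77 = 22.83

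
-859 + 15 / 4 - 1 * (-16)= -3357 / 4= -839.25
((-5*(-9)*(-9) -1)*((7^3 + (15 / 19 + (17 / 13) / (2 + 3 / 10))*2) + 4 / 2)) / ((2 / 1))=-401001125 / 5681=-70586.36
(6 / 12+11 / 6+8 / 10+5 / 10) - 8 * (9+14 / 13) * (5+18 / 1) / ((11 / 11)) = -721703 / 390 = -1850.52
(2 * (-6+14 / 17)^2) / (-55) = -1408 / 1445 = -0.97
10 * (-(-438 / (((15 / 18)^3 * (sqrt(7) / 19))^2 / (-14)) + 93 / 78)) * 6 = -2301674769546 / 40625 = -56656609.71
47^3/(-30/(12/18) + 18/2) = -103823/36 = -2883.97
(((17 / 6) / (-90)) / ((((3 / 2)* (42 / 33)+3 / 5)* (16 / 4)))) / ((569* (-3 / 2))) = 187 / 50882256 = 0.00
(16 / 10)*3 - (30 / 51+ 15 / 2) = -559 / 170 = -3.29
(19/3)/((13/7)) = 133/39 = 3.41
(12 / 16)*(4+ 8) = 9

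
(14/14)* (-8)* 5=-40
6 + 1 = 7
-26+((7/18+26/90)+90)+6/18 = 5851/90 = 65.01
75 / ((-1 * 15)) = -5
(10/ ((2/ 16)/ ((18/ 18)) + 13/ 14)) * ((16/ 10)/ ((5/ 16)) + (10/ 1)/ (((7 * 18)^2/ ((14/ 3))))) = 3485648/ 71685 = 48.62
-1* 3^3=-27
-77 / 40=-1.92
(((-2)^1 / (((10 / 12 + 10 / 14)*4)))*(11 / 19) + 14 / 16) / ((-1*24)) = -6797 / 237120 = -0.03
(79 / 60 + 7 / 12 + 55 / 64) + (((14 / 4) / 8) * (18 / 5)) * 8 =15.36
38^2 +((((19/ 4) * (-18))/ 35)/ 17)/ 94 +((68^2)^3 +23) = 11059316770419089/ 111860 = 98867484091.00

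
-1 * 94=-94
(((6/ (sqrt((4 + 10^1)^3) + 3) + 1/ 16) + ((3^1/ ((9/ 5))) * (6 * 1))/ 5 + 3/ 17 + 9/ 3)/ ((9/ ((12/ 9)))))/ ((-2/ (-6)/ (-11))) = -14272423/ 557940 - 1232 * sqrt(14)/ 8205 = -26.14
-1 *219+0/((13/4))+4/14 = -1531/7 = -218.71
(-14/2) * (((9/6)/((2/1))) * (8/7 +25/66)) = -703/88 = -7.99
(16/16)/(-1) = -1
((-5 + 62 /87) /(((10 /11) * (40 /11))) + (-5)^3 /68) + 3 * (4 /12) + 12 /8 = -375761 /591600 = -0.64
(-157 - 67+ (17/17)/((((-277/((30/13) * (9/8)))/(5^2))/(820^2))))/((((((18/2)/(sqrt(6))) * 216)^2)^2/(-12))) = 142036031/29762158525632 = 0.00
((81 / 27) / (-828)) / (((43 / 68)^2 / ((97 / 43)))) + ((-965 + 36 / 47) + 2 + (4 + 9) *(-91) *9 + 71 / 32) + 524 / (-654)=-3479836477408359 / 299783369696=-11607.84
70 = 70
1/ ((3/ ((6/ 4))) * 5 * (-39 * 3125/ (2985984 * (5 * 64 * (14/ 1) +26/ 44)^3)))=-59582697539742625536/ 270359375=-220383323270.16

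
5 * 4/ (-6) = -10/ 3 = -3.33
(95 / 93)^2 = 9025 / 8649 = 1.04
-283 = -283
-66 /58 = -33 /29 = -1.14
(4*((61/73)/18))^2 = 14884/431649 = 0.03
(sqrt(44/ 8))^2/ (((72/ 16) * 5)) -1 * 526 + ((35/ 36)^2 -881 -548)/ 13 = -635.61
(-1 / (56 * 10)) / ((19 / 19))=-1 / 560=-0.00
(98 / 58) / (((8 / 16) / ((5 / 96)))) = 245 / 1392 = 0.18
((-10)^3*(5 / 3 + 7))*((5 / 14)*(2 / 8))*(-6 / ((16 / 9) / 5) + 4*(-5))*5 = 11984375 / 84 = 142671.13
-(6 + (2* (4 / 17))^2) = -1798 / 289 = -6.22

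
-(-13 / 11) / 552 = 13 / 6072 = 0.00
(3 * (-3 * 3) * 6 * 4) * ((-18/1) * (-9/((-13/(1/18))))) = 5832/13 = 448.62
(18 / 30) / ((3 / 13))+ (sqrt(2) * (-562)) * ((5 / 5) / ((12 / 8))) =13 / 5 - 1124 * sqrt(2) / 3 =-527.26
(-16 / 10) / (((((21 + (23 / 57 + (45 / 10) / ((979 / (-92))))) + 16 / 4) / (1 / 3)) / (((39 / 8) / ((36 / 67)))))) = -0.19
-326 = -326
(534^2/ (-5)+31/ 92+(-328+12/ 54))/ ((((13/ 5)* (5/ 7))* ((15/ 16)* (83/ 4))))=-2045850352/ 1288575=-1587.68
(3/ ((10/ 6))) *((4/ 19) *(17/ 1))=612/ 95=6.44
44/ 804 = 11/ 201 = 0.05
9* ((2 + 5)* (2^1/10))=63/5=12.60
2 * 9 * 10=180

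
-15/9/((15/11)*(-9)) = 11/81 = 0.14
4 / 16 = 1 / 4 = 0.25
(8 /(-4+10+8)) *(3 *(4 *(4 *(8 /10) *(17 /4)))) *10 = 6528 /7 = 932.57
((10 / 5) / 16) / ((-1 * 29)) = -1 / 232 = -0.00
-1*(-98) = 98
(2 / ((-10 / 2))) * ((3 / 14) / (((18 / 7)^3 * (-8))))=49 / 77760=0.00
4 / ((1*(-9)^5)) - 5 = -5.00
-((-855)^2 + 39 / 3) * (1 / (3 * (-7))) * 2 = 69622.67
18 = 18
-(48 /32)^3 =-27 /8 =-3.38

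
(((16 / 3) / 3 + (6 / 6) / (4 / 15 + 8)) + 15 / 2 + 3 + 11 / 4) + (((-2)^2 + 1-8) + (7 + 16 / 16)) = 11243 / 558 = 20.15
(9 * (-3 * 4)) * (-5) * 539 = 291060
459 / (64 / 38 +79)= 2907 / 511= 5.69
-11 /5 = -2.20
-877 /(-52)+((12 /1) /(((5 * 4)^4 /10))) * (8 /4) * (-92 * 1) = 27182 /1625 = 16.73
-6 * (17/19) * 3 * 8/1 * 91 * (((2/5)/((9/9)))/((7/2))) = -127296/95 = -1339.96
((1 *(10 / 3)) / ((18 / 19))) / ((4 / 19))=1805 / 108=16.71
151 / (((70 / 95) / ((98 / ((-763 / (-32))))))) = 842.28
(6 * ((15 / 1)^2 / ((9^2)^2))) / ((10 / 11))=55 / 243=0.23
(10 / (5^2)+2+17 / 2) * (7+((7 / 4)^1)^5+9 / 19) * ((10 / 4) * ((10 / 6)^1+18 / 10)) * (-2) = -658537997 / 145920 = -4513.01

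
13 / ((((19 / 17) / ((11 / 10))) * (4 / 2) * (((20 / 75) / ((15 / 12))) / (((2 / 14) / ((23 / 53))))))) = 1932645 / 195776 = 9.87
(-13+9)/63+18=1130/63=17.94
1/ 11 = 0.09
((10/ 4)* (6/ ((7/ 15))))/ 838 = 225/ 5866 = 0.04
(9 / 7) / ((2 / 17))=153 / 14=10.93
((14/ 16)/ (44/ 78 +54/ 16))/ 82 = 273/ 100778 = 0.00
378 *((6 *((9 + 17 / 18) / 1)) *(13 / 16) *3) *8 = 439803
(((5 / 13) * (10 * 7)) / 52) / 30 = 35 / 2028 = 0.02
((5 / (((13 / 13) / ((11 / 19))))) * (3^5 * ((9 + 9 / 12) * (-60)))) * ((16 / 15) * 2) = -16679520 / 19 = -877869.47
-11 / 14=-0.79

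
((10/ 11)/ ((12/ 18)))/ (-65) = -3/ 143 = -0.02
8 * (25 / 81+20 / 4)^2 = 1479200 / 6561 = 225.45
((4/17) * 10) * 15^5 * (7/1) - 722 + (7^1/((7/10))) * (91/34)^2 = 7228874089/578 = 12506702.58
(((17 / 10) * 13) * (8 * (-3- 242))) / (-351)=3332 / 27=123.41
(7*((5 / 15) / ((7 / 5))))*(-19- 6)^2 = 3125 / 3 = 1041.67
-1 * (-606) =606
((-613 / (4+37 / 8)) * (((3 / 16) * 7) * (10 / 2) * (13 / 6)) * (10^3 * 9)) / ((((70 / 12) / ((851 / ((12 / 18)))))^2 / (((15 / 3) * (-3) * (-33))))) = -1509095026617750 / 7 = -215585003802535.71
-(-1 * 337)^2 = -113569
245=245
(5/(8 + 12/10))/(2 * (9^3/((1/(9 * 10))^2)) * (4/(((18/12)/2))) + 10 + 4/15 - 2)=375/43460069704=0.00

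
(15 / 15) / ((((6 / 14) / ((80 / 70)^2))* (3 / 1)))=64 / 63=1.02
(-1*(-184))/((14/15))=197.14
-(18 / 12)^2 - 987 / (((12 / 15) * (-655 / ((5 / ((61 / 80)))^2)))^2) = -8455276296609 / 950433909604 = -8.90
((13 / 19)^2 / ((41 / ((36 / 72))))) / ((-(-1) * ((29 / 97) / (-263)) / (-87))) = 12934077 / 29602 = 436.93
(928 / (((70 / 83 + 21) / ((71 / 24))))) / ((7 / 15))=3417940 / 12691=269.32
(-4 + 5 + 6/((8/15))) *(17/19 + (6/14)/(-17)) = 6881/646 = 10.65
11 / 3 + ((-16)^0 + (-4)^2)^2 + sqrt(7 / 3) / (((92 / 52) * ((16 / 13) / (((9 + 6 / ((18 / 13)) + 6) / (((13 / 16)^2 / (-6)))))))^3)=878 / 3 - 6393430016 * sqrt(21) / 36501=-802380.60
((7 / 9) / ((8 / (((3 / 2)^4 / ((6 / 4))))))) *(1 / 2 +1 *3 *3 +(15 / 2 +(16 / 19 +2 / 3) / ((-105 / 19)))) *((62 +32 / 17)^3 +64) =843789836659 / 589560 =1431219.62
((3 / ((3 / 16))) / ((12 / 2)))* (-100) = -800 / 3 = -266.67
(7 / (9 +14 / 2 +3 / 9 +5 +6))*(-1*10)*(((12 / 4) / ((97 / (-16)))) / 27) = 560 / 11931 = 0.05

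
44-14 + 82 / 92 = 1421 / 46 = 30.89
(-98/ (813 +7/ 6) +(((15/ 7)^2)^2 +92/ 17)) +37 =12636678814/ 199391045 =63.38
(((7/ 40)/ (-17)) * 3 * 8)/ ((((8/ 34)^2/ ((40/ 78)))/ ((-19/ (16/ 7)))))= 15827/ 832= 19.02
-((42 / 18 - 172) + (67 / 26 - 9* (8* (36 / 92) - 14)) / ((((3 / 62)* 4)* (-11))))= 8557675 / 39468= 216.83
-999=-999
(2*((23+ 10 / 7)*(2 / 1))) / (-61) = -1.60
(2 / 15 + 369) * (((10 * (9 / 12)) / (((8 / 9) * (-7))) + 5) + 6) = 867727 / 240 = 3615.53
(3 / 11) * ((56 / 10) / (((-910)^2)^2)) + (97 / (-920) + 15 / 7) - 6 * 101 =-37422956008562987 / 61962375475000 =-603.96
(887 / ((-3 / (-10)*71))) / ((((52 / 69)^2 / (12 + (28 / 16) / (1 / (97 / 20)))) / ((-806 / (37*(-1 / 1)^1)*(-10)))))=-357611271105 / 1092832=-327233.53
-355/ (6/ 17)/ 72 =-6035/ 432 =-13.97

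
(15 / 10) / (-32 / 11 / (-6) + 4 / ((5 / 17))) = 495 / 4648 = 0.11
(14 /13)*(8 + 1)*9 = 87.23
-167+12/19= -3161/19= -166.37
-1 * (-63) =63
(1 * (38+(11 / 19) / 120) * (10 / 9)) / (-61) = -86651 / 125172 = -0.69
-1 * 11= -11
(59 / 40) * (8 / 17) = 59 / 85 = 0.69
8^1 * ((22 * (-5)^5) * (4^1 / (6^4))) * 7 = -962500 / 81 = -11882.72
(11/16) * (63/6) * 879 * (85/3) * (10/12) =9588425/64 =149819.14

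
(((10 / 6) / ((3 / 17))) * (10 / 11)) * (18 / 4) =425 / 11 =38.64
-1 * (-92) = 92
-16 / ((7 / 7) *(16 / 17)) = -17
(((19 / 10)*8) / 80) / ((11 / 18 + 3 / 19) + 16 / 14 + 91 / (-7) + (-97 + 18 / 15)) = -0.00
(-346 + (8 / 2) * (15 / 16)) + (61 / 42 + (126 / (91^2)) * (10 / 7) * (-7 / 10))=-4838179 / 14196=-340.81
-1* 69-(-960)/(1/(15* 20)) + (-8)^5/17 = 4862059/17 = 286003.47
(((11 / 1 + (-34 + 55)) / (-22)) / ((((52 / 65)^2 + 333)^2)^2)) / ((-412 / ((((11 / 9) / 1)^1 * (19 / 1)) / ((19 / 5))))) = 7812500 / 4486960216844324847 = 0.00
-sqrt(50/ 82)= -5 * sqrt(41)/ 41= -0.78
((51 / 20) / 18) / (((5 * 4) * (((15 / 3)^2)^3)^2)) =17 / 585937500000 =0.00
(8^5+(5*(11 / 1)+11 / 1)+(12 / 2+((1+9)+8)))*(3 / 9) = 32858 / 3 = 10952.67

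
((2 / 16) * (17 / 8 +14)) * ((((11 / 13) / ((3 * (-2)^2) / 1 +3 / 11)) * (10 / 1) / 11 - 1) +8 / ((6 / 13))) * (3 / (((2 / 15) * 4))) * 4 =1237325 / 1664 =743.58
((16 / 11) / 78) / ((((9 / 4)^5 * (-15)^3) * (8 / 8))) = -8192 / 85495570875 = -0.00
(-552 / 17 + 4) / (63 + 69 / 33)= -0.44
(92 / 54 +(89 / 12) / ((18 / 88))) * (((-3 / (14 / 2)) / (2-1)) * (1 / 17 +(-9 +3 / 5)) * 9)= 145345 / 119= 1221.39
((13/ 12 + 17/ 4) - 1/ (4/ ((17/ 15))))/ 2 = 101/ 40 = 2.52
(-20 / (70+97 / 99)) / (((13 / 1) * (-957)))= 60 / 2649179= 0.00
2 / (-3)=-2 / 3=-0.67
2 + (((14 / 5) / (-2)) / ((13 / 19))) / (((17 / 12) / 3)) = -2578 / 1105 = -2.33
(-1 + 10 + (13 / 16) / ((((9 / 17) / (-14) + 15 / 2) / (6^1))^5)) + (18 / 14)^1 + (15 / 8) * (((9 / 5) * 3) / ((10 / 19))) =1184836677619489 / 39764598702080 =29.80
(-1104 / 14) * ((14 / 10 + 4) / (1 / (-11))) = 163944 / 35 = 4684.11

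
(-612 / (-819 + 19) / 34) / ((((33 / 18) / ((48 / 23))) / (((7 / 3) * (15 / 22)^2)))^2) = 32148900 / 937155769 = 0.03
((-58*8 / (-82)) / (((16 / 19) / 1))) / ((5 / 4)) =1102 / 205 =5.38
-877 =-877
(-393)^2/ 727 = 154449/ 727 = 212.45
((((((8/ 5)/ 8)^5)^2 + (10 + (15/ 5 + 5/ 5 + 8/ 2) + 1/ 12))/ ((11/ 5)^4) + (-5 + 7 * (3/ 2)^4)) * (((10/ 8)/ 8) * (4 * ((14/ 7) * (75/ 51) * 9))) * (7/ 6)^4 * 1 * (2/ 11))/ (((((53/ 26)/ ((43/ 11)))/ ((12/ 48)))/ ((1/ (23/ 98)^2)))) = 48016044047941815209/ 31719218632992000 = 1513.78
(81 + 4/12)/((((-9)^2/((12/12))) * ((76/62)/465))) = 586210/1539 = 380.90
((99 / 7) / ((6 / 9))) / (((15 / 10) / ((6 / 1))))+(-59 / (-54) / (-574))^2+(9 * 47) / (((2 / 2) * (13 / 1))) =1466244871957 / 12489776208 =117.40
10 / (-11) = -10 / 11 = -0.91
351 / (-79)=-351 / 79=-4.44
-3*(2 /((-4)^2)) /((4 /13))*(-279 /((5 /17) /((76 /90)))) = 390507 /400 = 976.27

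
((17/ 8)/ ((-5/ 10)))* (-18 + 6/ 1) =51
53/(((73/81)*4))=4293/292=14.70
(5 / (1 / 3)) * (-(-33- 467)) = 7500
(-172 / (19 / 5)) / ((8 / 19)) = -215 / 2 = -107.50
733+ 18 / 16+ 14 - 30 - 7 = 5689 / 8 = 711.12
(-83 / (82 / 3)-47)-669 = -58961 / 82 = -719.04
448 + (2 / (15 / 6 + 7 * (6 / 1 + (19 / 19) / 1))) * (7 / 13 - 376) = 580348 / 1339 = 433.42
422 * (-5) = -2110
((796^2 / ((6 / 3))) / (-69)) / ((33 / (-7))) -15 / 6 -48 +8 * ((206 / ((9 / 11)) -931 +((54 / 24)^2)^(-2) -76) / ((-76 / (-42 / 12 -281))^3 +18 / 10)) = -579899524395124135 / 241850667803382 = -2397.76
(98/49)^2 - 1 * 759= -755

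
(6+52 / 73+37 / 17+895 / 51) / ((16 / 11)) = 270677 / 14892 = 18.18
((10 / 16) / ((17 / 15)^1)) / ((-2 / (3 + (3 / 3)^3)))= -75 / 68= -1.10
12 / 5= 2.40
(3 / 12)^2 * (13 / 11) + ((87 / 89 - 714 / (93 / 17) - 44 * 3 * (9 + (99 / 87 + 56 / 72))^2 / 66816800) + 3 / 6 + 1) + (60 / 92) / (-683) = -46280997539611270451977 / 361666565626579210800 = -127.97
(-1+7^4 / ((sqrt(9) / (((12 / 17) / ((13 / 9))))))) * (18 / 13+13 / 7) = 25433425 / 20111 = 1264.65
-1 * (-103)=103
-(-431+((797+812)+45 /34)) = -40097 /34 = -1179.32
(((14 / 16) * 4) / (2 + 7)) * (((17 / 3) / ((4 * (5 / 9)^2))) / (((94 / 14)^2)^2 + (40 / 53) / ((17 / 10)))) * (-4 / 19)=-772298457 / 4177675331950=-0.00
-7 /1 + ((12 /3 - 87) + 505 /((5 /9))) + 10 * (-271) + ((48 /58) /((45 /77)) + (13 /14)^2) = -1888.72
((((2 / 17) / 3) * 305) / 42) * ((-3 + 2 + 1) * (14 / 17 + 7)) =0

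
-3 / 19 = -0.16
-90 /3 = -30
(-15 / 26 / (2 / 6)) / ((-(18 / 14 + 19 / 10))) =1575 / 2899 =0.54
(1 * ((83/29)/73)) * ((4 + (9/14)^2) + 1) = 88063/414932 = 0.21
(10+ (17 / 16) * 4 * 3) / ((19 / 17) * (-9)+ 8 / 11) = -17017 / 6980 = -2.44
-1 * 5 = -5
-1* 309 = -309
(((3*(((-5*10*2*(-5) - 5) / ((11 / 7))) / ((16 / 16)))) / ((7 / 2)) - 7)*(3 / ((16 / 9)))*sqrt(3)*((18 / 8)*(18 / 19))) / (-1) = -575181*sqrt(3) / 608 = -1638.56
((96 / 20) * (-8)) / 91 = -192 / 455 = -0.42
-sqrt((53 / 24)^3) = -53 * sqrt(318) / 288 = -3.28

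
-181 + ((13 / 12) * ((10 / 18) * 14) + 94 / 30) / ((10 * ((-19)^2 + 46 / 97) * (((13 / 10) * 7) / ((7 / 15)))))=-334137815213 / 1846066950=-181.00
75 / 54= 25 / 18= 1.39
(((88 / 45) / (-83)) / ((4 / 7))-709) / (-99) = 2648269 / 369765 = 7.16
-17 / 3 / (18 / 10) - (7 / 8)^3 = -52781 / 13824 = -3.82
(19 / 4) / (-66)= -19 / 264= -0.07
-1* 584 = -584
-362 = -362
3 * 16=48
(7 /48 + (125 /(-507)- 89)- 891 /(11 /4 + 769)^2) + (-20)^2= 296711115023 /954368688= 310.90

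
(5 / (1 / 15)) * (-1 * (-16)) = 1200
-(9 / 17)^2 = -0.28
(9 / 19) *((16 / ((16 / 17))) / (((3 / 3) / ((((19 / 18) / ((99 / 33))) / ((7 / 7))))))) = 17 / 6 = 2.83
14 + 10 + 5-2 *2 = 25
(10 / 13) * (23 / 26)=0.68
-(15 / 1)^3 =-3375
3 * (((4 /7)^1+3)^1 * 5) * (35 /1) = 1875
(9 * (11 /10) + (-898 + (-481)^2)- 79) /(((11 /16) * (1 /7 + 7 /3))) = 8796858 /65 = 135336.28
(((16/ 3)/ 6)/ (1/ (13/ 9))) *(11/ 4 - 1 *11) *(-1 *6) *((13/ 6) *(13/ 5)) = 48334/ 135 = 358.03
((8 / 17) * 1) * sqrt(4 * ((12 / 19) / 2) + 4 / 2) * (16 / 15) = 128 * sqrt(1178) / 4845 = 0.91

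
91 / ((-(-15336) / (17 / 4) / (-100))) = -2.52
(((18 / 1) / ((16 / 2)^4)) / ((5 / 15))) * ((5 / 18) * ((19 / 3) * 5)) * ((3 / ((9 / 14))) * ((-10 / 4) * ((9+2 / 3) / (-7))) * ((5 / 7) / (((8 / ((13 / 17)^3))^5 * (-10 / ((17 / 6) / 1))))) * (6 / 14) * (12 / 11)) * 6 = -3525428381345500888375 / 6090508473459639002630979584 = -0.00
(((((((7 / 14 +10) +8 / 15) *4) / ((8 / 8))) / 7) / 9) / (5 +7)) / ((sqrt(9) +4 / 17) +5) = 5627 / 793800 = 0.01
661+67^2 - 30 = 5120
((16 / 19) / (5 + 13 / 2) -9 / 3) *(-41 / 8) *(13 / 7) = 681707 / 24472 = 27.86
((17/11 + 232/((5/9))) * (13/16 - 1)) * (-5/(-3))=-23053/176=-130.98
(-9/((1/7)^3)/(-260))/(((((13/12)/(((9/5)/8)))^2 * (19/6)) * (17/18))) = 0.17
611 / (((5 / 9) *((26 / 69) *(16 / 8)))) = 29187 / 20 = 1459.35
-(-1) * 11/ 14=11/ 14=0.79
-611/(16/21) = -12831/16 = -801.94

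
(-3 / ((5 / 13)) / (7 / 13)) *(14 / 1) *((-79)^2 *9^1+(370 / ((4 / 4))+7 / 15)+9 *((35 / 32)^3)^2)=-11469328.62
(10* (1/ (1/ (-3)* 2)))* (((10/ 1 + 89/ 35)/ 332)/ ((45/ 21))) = -439/ 1660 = -0.26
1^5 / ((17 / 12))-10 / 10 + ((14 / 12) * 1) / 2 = 59 / 204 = 0.29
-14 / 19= -0.74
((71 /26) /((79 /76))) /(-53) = -2698 /54431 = -0.05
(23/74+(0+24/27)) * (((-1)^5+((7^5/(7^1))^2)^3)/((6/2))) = 8504077992948475839200/111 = 76613315251788070623.42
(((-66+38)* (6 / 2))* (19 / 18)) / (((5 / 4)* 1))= -1064 / 15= -70.93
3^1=3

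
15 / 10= 3 / 2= 1.50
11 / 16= 0.69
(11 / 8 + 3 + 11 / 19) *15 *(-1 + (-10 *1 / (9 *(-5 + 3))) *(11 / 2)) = 152.75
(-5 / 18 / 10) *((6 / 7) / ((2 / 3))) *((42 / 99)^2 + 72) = -19651 / 7623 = -2.58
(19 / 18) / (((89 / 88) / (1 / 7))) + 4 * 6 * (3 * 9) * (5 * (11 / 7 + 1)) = 46715156 / 5607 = 8331.58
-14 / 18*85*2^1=-1190 / 9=-132.22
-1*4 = -4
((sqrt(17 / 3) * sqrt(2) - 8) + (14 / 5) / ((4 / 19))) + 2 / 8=sqrt(102) / 3 + 111 / 20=8.92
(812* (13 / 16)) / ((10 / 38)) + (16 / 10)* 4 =50269 / 20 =2513.45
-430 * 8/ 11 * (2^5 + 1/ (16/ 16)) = -10320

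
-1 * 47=-47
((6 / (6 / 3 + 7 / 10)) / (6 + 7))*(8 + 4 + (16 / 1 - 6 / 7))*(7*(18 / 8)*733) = 696350 / 13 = 53565.38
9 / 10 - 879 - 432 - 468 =-17781 / 10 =-1778.10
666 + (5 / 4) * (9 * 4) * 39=2421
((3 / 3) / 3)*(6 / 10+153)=256 / 5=51.20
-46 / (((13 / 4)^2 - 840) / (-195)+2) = -143520 / 19511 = -7.36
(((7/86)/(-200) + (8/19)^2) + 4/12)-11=-195399581/18627600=-10.49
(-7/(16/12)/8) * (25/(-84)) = 25/128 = 0.20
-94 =-94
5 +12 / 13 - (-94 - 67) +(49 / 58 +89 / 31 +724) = 20911289 / 23374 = 894.64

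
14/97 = 0.14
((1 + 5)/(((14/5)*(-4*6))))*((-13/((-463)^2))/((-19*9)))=-65/2052797544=-0.00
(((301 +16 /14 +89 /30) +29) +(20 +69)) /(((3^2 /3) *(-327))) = -88853 /206010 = -0.43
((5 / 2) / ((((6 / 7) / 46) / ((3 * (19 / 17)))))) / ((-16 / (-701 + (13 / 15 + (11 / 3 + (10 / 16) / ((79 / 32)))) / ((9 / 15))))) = 7536443005 / 386784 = 19484.89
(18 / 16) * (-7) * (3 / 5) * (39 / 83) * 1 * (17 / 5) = -125307 / 16600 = -7.55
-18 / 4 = -9 / 2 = -4.50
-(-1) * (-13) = -13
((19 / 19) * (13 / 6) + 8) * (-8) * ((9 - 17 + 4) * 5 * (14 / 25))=13664 / 15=910.93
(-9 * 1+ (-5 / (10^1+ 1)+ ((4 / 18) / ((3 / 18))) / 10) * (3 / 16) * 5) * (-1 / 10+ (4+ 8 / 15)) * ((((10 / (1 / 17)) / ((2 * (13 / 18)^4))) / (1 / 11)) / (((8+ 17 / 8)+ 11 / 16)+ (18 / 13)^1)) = -64757192472 / 5573789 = -11618.16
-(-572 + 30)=542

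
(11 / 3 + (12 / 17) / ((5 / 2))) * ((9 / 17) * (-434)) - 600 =-2178114 / 1445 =-1507.35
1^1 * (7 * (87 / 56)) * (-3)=-32.62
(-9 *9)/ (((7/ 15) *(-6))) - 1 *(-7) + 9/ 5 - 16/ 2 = 2081/ 70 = 29.73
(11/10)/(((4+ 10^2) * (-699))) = -11/726960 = -0.00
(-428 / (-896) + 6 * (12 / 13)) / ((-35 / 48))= -52557 / 6370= -8.25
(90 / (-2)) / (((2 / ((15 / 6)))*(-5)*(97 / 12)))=1.39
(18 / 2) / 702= 1 / 78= 0.01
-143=-143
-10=-10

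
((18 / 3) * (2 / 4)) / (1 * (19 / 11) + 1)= 11 / 10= 1.10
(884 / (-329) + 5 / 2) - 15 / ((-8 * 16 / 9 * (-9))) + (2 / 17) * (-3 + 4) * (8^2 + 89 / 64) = 7.39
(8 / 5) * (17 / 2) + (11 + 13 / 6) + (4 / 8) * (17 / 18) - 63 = -6437 / 180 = -35.76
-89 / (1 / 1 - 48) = 89 / 47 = 1.89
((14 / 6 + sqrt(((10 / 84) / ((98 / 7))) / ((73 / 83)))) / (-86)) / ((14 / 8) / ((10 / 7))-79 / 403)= -56420 / 2139723-4030 * sqrt(90885) / 1093398453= -0.03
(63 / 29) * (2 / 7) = 18 / 29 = 0.62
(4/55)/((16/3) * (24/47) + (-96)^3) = -47/571758880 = -0.00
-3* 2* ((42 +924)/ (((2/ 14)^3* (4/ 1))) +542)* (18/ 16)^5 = -29539793691/ 32768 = -901482.96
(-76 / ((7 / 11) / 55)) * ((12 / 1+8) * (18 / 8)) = -2069100 / 7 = -295585.71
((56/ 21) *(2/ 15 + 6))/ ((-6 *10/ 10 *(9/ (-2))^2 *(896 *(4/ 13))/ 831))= -82823/ 204120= -0.41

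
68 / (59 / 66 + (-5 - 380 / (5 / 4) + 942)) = 264 / 2461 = 0.11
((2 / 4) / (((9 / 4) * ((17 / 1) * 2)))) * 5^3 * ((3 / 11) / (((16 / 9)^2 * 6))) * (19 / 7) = 21375 / 670208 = 0.03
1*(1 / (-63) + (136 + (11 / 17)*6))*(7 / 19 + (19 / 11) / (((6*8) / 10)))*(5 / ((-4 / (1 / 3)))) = -2736042205 / 64465632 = -42.44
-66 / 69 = -22 / 23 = -0.96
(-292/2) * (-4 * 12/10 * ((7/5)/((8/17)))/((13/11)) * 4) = 2293368/325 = 7056.52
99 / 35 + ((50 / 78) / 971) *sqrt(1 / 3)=25 *sqrt(3) / 113607 + 99 / 35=2.83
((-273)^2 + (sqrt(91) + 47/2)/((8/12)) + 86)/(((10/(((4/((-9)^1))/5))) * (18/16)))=-1194404/2025 - 8 * sqrt(91)/675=-589.94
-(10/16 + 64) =-517/8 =-64.62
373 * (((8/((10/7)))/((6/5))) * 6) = 10444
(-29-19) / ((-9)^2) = -16 / 27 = -0.59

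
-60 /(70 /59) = -354 /7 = -50.57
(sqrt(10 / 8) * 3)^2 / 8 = 45 / 32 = 1.41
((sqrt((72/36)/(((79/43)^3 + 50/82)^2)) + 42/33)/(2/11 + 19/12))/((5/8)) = 573722512 * sqrt(2)/4310941535 + 1344/1165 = 1.34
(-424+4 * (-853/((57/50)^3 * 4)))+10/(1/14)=-159219812/185193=-859.75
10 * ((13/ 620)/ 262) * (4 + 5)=117/ 16244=0.01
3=3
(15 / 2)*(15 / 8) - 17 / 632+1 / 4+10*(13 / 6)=136331 / 3792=35.95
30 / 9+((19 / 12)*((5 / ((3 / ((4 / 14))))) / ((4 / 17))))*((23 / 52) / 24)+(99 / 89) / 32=191852809 / 55980288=3.43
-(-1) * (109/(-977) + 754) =736549/977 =753.89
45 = 45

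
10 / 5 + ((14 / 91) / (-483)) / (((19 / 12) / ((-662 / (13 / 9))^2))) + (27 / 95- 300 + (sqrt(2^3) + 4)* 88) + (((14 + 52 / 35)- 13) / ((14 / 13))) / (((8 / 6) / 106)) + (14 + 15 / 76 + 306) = 176* sqrt(2) + 242619640429 / 470443610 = 764.63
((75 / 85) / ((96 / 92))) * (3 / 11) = 345 / 1496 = 0.23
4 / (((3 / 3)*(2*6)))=1 / 3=0.33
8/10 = 4/5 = 0.80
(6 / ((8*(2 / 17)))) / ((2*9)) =17 / 48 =0.35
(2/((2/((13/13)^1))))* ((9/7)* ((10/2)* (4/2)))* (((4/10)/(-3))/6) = -2/7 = -0.29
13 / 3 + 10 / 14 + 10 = 316 / 21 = 15.05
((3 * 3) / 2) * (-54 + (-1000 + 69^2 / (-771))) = -2452185 / 514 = -4770.79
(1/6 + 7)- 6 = 7/6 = 1.17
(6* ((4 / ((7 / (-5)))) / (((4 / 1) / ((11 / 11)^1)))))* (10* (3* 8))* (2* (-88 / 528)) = 2400 / 7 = 342.86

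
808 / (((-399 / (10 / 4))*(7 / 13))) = -26260 / 2793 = -9.40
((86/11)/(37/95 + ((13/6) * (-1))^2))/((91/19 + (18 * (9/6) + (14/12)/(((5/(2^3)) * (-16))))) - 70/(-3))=0.03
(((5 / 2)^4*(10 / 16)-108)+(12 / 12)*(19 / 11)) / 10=-115257 / 14080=-8.19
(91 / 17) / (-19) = -91 / 323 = -0.28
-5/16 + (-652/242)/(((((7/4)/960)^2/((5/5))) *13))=-76913434985/1233232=-62367.37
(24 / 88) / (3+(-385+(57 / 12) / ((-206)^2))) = -169744 / 237754693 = -0.00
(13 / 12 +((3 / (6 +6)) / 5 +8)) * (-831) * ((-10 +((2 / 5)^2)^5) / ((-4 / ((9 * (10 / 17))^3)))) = -5403228694009092 / 1919140625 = -2815441.78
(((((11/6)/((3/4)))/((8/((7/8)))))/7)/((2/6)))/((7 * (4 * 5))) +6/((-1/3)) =-241909/13440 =-18.00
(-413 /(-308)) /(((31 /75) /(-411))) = -1333.34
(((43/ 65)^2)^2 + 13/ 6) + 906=97288568431/ 107103750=908.36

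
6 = 6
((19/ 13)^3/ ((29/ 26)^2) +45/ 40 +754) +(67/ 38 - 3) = 1256993675/ 1661816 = 756.40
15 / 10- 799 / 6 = -395 / 3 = -131.67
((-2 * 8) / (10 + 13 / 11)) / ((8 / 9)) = -66 / 41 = -1.61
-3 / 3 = -1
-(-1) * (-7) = -7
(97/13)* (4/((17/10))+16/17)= 5432/221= 24.58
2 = 2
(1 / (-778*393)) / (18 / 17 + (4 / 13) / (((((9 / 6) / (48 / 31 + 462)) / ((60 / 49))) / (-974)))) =335699 / 11639993064778116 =0.00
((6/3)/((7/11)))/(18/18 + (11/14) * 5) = 44/69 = 0.64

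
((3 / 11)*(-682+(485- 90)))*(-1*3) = 2583 / 11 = 234.82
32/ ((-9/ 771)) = -8224/ 3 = -2741.33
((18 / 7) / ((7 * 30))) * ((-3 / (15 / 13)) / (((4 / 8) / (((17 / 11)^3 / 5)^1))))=-383214 / 8152375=-0.05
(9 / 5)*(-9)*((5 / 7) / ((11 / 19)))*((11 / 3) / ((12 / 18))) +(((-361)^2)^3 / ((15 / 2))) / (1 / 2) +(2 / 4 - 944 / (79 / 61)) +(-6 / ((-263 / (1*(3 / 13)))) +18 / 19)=318039480811443401587802 / 538851495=590217311750138.88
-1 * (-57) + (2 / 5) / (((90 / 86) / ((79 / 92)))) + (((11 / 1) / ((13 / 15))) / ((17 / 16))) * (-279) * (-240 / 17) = 1831844244679 / 38884950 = 47109.34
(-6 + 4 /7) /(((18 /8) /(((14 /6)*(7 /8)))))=-4.93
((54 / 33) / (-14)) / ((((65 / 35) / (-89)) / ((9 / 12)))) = 2403 / 572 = 4.20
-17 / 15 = -1.13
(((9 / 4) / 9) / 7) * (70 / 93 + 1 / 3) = 101 / 2604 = 0.04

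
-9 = -9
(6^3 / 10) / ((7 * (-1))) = -108 / 35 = -3.09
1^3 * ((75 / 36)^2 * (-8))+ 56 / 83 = -50867 / 1494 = -34.05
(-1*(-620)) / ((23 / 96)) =59520 / 23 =2587.83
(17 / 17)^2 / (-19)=-1 / 19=-0.05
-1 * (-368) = 368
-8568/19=-450.95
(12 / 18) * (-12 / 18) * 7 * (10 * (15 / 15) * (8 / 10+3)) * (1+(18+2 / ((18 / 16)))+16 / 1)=-352184 / 81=-4347.95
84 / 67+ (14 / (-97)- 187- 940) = -7317163 / 6499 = -1125.89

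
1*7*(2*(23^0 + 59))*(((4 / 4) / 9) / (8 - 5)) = 280 / 9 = 31.11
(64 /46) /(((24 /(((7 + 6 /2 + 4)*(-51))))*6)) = -476 /69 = -6.90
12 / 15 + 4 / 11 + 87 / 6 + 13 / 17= 30721 / 1870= 16.43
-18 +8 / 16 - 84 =-101.50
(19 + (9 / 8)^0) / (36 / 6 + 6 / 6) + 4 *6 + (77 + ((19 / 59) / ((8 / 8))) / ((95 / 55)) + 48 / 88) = 475148 / 4543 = 104.59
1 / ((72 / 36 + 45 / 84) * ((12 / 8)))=56 / 213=0.26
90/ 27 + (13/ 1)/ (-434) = 4301/ 1302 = 3.30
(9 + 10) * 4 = 76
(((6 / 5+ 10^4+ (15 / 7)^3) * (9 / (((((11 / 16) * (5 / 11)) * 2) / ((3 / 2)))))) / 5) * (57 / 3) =35230650516 / 42875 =821706.13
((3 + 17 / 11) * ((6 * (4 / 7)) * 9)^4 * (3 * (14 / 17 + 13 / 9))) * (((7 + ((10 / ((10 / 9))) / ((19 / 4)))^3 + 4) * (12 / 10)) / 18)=102479127196262400 / 3079601833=33276745.75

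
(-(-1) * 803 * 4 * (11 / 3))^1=35332 / 3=11777.33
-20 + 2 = -18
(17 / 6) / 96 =0.03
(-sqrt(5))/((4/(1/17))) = -sqrt(5)/68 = -0.03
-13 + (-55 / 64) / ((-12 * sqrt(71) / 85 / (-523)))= -2445025 * sqrt(71) / 54528 - 13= -390.83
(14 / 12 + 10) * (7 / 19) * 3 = 469 / 38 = 12.34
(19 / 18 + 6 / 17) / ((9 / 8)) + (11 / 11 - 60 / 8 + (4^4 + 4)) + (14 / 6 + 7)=727291 / 2754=264.09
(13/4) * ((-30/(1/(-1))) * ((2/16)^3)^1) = 0.19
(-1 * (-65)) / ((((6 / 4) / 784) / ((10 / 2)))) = 509600 / 3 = 169866.67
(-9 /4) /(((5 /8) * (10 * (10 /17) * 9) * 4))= -17 /1000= -0.02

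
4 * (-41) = -164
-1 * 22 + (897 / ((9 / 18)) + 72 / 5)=8932 / 5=1786.40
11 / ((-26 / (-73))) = 803 / 26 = 30.88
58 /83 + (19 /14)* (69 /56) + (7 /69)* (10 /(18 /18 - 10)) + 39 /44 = 1397810087 /444506832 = 3.14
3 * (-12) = -36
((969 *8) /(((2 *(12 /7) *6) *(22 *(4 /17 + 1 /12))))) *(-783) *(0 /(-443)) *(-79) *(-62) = 0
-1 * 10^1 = -10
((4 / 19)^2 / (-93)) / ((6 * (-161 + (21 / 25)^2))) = 625 / 1261304037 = 0.00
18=18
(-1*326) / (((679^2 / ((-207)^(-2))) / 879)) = -95518 / 6585048603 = -0.00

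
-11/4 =-2.75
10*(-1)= -10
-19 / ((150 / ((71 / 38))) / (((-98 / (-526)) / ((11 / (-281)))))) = 977599 / 867900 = 1.13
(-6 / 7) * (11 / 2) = -33 / 7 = -4.71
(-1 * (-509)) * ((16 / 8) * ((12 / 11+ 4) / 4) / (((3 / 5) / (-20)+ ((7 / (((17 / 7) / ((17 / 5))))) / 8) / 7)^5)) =4560640000000000 / 225622639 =20213574.40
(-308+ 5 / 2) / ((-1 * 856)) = 611 / 1712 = 0.36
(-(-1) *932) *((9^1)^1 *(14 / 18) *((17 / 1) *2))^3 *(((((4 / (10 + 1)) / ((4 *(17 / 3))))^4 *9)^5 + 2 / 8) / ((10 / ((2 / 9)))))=1748123692110688582761792074151803550538660843990744 / 25043664689641920285819721230978945923665965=69803030.58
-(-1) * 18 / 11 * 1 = 18 / 11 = 1.64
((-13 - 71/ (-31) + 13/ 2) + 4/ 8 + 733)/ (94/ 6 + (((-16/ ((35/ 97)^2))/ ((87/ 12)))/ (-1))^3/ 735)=248330743419071250000/ 7591031059030827227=32.71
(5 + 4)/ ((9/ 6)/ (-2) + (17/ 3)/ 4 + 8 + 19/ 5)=0.72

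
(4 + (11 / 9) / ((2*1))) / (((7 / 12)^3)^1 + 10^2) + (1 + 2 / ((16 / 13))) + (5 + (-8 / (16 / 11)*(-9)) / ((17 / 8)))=729149963 / 23547448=30.97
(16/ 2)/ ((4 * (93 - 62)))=0.06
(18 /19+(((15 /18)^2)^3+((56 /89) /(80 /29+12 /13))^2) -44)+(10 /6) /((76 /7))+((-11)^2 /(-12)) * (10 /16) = -41290480417108871 /845473628949696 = -48.84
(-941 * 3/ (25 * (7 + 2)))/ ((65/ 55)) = -10351/ 975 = -10.62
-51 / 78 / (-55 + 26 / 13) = 17 / 1378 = 0.01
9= 9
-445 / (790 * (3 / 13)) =-1157 / 474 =-2.44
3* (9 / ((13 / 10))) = 270 / 13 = 20.77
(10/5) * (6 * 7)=84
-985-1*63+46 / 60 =-31417 / 30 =-1047.23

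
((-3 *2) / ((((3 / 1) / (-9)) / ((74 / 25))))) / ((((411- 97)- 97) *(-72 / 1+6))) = -222 / 59675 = -0.00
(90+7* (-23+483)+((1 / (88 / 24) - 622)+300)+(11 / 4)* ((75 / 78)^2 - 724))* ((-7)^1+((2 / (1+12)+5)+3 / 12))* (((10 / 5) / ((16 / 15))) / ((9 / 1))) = -332.47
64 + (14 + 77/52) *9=10573/52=203.33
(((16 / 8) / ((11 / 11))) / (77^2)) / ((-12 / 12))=-2 / 5929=-0.00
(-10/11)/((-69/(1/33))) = 10/25047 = 0.00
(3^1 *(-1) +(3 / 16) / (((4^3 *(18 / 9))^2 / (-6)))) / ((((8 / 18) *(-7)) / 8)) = 505575 / 65536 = 7.71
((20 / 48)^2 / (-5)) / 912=-0.00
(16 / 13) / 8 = 2 / 13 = 0.15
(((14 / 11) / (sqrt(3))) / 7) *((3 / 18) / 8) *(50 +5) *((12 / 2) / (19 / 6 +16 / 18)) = 15 *sqrt(3) / 146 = 0.18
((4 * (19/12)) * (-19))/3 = -361/9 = -40.11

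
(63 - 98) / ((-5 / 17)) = 119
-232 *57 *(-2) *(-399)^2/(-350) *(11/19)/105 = -8291448/125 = -66331.58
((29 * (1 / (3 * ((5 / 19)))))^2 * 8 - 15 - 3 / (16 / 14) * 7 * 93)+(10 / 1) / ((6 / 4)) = 16339489 / 1800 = 9077.49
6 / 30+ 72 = 361 / 5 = 72.20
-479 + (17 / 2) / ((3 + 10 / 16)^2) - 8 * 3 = -422479 / 841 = -502.35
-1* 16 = -16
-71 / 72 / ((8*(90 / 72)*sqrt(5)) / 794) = -28187*sqrt(5) / 1800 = -35.02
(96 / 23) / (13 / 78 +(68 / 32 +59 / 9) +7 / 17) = 117504 / 260659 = 0.45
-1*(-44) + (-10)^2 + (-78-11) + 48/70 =1949/35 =55.69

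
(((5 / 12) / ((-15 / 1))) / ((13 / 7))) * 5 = -0.07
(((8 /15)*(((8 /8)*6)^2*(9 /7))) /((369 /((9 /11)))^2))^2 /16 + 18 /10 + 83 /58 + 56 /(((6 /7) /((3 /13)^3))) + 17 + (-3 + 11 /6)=192455354057355437129 /9687050543911015275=19.87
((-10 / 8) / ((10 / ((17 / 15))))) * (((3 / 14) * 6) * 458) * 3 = -250.26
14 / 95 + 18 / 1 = 1724 / 95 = 18.15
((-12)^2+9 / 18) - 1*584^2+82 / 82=-681821 / 2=-340910.50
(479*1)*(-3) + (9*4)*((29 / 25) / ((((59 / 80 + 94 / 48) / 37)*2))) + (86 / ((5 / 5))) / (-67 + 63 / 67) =-8245271734 / 7159055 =-1151.73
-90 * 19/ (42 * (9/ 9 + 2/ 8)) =-228/ 7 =-32.57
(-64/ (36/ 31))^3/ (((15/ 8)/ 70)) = -13666680832/ 2187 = -6249053.88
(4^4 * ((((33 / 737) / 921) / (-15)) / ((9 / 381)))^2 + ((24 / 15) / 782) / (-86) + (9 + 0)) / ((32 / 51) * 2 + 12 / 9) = 129639751786489027 / 37282098710943900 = 3.48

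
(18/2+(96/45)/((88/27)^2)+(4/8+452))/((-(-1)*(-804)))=-279329/486420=-0.57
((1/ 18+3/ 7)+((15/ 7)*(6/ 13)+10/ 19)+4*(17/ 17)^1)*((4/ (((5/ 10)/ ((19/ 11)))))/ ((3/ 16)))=11949760/ 27027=442.14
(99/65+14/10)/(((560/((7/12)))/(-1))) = -19/6240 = -0.00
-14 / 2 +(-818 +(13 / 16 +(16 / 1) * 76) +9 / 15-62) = 26433 / 80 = 330.41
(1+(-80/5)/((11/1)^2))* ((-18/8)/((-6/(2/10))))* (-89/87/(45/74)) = -23051/210540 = -0.11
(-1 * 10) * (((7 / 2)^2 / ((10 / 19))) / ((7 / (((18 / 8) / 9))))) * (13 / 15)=-1729 / 240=-7.20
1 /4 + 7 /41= 69 /164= 0.42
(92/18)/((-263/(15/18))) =-115/7101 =-0.02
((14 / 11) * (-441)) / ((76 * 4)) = -3087 / 1672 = -1.85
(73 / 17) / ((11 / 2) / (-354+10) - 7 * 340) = -50224 / 27836667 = -0.00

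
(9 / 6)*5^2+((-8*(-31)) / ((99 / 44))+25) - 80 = 1669 / 18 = 92.72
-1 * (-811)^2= -657721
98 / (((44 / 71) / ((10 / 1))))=17395 / 11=1581.36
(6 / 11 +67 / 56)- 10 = -5087 / 616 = -8.26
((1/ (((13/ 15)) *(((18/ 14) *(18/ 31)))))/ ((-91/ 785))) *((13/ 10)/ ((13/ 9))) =-24335/ 2028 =-12.00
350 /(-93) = -350 /93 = -3.76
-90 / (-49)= 90 / 49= 1.84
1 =1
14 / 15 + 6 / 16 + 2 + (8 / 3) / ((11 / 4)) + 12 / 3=8.28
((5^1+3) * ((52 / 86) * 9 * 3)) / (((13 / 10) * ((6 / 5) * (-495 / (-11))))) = 80 / 43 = 1.86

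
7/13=0.54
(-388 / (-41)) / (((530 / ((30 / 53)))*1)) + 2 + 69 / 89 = 28550339 / 10250041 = 2.79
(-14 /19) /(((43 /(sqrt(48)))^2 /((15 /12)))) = -0.02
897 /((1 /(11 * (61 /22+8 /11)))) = 34534.50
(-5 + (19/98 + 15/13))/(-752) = 99/20384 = 0.00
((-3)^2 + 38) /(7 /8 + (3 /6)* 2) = 376 /15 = 25.07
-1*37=-37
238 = 238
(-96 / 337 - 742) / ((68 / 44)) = -2751650 / 5729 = -480.30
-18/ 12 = -3/ 2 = -1.50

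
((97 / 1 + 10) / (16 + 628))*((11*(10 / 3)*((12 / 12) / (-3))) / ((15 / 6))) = -1177 / 1449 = -0.81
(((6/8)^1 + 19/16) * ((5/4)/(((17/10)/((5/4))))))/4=3875/8704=0.45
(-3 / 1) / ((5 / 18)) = -54 / 5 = -10.80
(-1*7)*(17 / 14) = -17 / 2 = -8.50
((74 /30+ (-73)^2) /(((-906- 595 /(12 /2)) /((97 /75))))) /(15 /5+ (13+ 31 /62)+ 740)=-31029136 /3421838625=-0.01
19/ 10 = 1.90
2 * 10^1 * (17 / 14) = 170 / 7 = 24.29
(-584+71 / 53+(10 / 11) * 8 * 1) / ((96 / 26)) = -1453621 / 9328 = -155.83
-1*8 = -8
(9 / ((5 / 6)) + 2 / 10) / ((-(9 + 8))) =-11 / 17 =-0.65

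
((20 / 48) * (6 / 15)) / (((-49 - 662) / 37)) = -37 / 4266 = -0.01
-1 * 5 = -5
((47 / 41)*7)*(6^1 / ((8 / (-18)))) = -8883 / 82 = -108.33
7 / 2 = 3.50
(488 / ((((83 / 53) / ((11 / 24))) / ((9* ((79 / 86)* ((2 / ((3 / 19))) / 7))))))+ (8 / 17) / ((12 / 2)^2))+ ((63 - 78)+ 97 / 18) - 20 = 5369342749 / 2548266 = 2107.06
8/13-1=-5/13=-0.38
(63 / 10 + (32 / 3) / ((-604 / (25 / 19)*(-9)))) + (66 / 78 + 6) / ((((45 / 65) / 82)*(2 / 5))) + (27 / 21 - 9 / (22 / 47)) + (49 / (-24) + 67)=496388176387 / 238586040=2080.54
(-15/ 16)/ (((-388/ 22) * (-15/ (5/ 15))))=-11/ 9312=-0.00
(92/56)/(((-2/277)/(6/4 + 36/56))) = -487.58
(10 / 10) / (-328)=-1 / 328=-0.00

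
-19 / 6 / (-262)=19 / 1572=0.01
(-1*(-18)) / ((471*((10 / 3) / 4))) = 0.05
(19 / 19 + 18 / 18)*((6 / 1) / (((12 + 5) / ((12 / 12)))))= 12 / 17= 0.71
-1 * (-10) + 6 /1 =16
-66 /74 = -33 /37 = -0.89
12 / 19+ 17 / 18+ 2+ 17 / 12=4.99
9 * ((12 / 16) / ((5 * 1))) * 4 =5.40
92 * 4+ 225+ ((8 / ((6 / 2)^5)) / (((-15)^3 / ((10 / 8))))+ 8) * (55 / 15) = 306234653 / 492075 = 622.33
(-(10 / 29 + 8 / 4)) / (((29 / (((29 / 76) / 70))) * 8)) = -17 / 308560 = -0.00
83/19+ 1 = 102/19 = 5.37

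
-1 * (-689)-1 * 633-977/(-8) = 1425/8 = 178.12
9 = 9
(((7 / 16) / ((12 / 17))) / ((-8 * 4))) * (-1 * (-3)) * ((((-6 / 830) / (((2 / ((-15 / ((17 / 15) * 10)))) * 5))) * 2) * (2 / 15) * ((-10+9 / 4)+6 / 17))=31689 / 288972800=0.00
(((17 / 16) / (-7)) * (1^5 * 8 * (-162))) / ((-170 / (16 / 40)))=-81 / 175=-0.46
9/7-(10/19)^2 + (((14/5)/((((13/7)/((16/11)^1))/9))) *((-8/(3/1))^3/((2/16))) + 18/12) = -32432260057/10840830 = -2991.68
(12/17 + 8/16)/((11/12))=1.32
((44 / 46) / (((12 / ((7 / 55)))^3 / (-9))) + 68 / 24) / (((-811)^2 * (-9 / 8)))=-94621657 / 24710906830500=-0.00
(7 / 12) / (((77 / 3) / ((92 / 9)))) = 23 / 99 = 0.23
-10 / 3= -3.33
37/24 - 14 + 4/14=-2045/168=-12.17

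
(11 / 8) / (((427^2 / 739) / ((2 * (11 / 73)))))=89419 / 53240068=0.00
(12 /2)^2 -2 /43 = 1546 /43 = 35.95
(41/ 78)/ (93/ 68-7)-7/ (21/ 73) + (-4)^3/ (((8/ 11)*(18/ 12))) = -1241165/ 14937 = -83.09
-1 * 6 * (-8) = 48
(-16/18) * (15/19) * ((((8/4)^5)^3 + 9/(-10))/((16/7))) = -2293697/228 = -10060.07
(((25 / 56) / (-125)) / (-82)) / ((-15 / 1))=-1 / 344400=-0.00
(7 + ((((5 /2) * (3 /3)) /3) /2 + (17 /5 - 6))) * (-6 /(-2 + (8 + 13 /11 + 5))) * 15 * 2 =-9537 /134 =-71.17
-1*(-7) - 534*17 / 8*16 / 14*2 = -18107 / 7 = -2586.71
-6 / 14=-3 / 7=-0.43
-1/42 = -0.02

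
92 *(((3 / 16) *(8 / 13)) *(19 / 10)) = 1311 / 65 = 20.17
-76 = -76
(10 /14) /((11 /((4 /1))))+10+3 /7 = 10.69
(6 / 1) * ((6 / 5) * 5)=36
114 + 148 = 262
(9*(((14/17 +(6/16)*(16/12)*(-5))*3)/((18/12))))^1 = -513/17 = -30.18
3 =3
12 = 12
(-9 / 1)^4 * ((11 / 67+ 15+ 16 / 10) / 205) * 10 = 5365.36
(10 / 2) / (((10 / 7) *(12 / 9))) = 21 / 8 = 2.62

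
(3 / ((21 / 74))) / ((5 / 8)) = 592 / 35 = 16.91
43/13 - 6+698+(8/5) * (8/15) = 678757/975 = 696.16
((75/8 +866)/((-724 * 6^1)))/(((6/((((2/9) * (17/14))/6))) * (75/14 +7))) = -119051/973959552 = -0.00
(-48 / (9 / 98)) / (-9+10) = -1568 / 3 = -522.67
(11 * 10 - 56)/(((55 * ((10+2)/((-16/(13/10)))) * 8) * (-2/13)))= 9/11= 0.82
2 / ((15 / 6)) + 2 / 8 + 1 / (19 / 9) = 579 / 380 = 1.52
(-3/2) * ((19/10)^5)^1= -7428297/200000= -37.14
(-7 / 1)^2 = 49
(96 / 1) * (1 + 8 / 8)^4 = 1536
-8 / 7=-1.14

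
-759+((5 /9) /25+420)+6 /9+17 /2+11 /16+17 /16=-59051 /180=-328.06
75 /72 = 25 /24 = 1.04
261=261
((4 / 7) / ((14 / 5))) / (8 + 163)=10 / 8379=0.00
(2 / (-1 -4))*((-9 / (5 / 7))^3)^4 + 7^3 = -7818376656538954587487 / 1220703125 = -6404814157036.71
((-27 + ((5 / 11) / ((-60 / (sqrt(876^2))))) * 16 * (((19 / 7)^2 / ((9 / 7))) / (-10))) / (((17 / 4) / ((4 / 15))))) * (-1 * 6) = -12.74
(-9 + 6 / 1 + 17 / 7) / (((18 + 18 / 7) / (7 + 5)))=-0.33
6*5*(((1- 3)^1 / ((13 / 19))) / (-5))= 228 / 13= 17.54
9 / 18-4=-7 / 2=-3.50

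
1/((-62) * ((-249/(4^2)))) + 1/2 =7735/15438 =0.50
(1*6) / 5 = 6 / 5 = 1.20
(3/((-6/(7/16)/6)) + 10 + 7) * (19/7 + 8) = 18825/112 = 168.08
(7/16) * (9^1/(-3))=-21/16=-1.31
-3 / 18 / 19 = -1 / 114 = -0.01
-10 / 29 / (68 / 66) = -165 / 493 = -0.33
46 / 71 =0.65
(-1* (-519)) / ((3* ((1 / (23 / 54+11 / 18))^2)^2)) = 106335488 / 531441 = 200.09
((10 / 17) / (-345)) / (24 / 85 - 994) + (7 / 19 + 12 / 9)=31407306 / 18455821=1.70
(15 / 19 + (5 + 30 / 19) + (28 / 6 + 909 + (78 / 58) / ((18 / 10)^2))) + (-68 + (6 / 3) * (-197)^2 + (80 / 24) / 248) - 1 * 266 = 144269372563 / 1844748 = 78205.46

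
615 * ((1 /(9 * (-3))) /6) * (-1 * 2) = 205 /27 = 7.59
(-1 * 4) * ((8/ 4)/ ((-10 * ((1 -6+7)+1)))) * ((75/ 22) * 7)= 70/ 11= 6.36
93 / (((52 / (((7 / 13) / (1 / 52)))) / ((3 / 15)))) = 10.02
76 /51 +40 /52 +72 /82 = 85286 /27183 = 3.14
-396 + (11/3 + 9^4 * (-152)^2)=454754855/3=151584951.67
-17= -17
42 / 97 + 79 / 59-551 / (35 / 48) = -151006969 / 200305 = -753.89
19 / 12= 1.58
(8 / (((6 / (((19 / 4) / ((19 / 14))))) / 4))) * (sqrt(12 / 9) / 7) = 16 * sqrt(3) / 9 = 3.08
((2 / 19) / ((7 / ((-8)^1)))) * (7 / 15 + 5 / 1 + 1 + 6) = -2992 / 1995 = -1.50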